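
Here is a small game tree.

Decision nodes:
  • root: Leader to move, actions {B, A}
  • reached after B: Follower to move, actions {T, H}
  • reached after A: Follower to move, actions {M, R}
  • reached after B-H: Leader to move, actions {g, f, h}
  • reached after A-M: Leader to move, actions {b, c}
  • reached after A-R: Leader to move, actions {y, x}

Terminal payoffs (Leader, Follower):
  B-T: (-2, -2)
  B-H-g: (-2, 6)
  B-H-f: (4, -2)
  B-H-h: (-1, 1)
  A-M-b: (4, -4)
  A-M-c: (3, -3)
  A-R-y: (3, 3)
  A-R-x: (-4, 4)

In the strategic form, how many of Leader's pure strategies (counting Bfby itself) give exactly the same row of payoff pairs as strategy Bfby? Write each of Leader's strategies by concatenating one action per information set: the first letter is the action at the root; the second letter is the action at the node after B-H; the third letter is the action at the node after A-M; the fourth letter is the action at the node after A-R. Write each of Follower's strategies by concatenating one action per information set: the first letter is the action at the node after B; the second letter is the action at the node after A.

4

Row for Bfby (columns TM, TR, HM, HR): (-2,-2) (-2,-2) (4,-2) (4,-2).
Under Bfby, Leader's choice at the node after A-M and at the node after A-R can never be reached regardless of what Follower does, so varying those choices leaves every outcome unchanged.
Holding the reachable choices fixed and varying the unreachable ones freely already gives 2 × 2 = 4 equivalent strategies.
No other strategy reproduces this row, so those 4 are the full class: Bfby, Bfbx, Bfcy, Bfcx.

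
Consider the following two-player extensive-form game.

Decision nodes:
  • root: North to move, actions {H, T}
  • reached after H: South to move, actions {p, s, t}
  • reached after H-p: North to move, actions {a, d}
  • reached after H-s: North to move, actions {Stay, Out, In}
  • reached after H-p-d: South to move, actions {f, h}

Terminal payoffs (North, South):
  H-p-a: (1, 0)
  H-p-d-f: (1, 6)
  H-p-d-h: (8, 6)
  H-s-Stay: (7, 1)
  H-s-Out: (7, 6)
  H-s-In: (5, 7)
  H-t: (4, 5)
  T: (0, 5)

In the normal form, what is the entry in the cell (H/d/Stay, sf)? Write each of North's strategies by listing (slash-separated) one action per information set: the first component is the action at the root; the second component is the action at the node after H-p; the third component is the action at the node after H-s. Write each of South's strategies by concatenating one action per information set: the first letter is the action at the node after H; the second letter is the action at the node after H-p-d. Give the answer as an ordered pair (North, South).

Trace the play path from the root:
  North plays H
  South plays s at [H]
  North plays Stay at [H-s]
→ terminal payoff (7, 1).
(North's choice at the node after H-p is never reached on this path, so it doesn't affect the outcome.)

(7, 1)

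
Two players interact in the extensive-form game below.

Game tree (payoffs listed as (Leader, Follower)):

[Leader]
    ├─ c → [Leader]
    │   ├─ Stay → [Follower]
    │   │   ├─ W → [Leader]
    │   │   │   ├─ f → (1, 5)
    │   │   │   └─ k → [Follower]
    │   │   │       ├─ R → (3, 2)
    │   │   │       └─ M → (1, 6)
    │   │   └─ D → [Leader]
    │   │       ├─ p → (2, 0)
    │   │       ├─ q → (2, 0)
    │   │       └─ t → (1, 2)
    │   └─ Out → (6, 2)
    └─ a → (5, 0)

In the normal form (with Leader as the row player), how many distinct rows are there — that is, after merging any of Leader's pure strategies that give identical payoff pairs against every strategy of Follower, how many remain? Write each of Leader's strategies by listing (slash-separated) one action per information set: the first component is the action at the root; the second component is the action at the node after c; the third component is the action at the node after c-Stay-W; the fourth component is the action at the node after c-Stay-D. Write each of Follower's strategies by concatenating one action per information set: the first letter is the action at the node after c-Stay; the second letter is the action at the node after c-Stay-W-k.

6

Leader has 24 pure strategies: c/Stay/f/p, c/Stay/f/q, c/Stay/f/t, c/Stay/k/p, c/Stay/k/q, c/Stay/k/t, c/Out/f/p, c/Out/f/q, c/Out/f/t, c/Out/k/p, c/Out/k/q, c/Out/k/t, a/Stay/f/p, a/Stay/f/q, a/Stay/f/t, a/Stay/k/p, a/Stay/k/q, a/Stay/k/t, a/Out/f/p, a/Out/f/q, a/Out/f/t, a/Out/k/p, a/Out/k/q, a/Out/k/t. Columns: WR, WM, DR, DM.
{c/Stay/f/p, c/Stay/f/q} → row (1,5) (1,5) (2,0) (2,0)
{c/Stay/f/t} → row (1,5) (1,5) (1,2) (1,2)
{c/Stay/k/p, c/Stay/k/q} → row (3,2) (1,6) (2,0) (2,0)
{c/Stay/k/t} → row (3,2) (1,6) (1,2) (1,2)
{c/Out/f/p, c/Out/f/q, c/Out/f/t, c/Out/k/p, c/Out/k/q, c/Out/k/t} → row (6,2) (6,2) (6,2) (6,2)
{a/Stay/f/p, a/Stay/f/q, a/Stay/f/t, a/Stay/k/p, a/Stay/k/q, a/Stay/k/t, a/Out/f/p, a/Out/f/q, a/Out/f/t, a/Out/k/p, a/Out/k/q, a/Out/k/t} → row (5,0) (5,0) (5,0) (5,0)
That's 6 distinct rows out of 24 strategies.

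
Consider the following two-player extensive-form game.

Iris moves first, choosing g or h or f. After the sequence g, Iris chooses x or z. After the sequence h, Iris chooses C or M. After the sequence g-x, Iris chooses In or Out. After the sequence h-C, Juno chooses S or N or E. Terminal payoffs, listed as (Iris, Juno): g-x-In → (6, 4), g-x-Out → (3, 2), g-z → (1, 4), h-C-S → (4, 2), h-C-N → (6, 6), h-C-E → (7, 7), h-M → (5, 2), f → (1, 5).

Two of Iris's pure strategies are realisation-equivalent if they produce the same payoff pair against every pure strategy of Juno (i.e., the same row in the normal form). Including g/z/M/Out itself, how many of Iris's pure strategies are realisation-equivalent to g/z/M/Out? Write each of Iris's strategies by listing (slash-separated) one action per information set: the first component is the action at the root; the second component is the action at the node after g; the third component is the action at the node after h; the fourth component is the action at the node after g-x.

Row for g/z/M/Out (columns S, N, E): (1,4) (1,4) (1,4).
Under g/z/M/Out, Iris's choice at the node after h and at the node after g-x can never be reached regardless of what Juno does, so varying those choices leaves every outcome unchanged.
Holding the reachable choices fixed and varying the unreachable ones freely already gives 2 × 2 = 4 equivalent strategies.
No other strategy reproduces this row, so those 4 are the full class: g/z/C/In, g/z/C/Out, g/z/M/In, g/z/M/Out.

4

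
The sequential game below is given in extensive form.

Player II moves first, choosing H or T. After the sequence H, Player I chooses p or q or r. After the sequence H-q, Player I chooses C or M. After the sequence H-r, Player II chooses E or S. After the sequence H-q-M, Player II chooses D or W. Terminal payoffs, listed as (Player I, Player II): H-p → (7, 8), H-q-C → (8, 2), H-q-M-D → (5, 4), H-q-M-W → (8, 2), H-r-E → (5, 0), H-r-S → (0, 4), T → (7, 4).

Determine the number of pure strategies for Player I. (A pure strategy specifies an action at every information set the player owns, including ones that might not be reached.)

Player I owns the node after H with actions {p, q, r} — three choices.
Player I owns the node after H-q with actions {C, M} — two choices.
A pure strategy fixes one action at each information set independently, so the count is the product 3 × 2 = 6.

6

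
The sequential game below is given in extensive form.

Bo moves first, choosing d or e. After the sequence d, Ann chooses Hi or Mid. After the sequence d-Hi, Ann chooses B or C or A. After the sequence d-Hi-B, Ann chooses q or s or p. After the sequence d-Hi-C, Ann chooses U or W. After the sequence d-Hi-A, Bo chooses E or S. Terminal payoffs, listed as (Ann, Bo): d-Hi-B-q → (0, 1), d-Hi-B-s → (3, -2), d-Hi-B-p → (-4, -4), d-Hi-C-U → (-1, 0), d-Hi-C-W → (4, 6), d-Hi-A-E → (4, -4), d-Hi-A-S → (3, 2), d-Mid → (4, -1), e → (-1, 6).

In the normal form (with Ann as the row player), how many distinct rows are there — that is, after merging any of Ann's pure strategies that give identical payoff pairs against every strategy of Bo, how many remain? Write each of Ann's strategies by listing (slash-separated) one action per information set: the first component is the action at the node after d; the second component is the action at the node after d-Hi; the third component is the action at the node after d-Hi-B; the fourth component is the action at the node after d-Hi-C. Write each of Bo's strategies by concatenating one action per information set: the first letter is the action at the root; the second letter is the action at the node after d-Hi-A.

Ann has 36 pure strategies: Hi/B/q/U, Hi/B/q/W, Hi/B/s/U, Hi/B/s/W, Hi/B/p/U, Hi/B/p/W, Hi/C/q/U, Hi/C/q/W, Hi/C/s/U, Hi/C/s/W, Hi/C/p/U, Hi/C/p/W, Hi/A/q/U, Hi/A/q/W, Hi/A/s/U, Hi/A/s/W, Hi/A/p/U, Hi/A/p/W, Mid/B/q/U, Mid/B/q/W, Mid/B/s/U, Mid/B/s/W, Mid/B/p/U, Mid/B/p/W, Mid/C/q/U, Mid/C/q/W, Mid/C/s/U, Mid/C/s/W, Mid/C/p/U, Mid/C/p/W, Mid/A/q/U, Mid/A/q/W, Mid/A/s/U, Mid/A/s/W, Mid/A/p/U, Mid/A/p/W. Columns: dE, dS, eE, eS.
{Hi/B/q/U, Hi/B/q/W} → row (0,1) (0,1) (-1,6) (-1,6)
{Hi/B/s/U, Hi/B/s/W} → row (3,-2) (3,-2) (-1,6) (-1,6)
{Hi/B/p/U, Hi/B/p/W} → row (-4,-4) (-4,-4) (-1,6) (-1,6)
{Hi/C/q/U, Hi/C/s/U, Hi/C/p/U} → row (-1,0) (-1,0) (-1,6) (-1,6)
{Hi/C/q/W, Hi/C/s/W, Hi/C/p/W} → row (4,6) (4,6) (-1,6) (-1,6)
{Hi/A/q/U, Hi/A/q/W, Hi/A/s/U, Hi/A/s/W, Hi/A/p/U, Hi/A/p/W} → row (4,-4) (3,2) (-1,6) (-1,6)
{Mid/B/q/U, Mid/B/q/W, Mid/B/s/U, Mid/B/s/W, Mid/B/p/U, Mid/B/p/W, Mid/C/q/U, Mid/C/q/W, Mid/C/s/U, Mid/C/s/W, Mid/C/p/U, Mid/C/p/W, Mid/A/q/U, Mid/A/q/W, Mid/A/s/U, Mid/A/s/W, Mid/A/p/U, Mid/A/p/W} → row (4,-1) (4,-1) (-1,6) (-1,6)
That's 7 distinct rows out of 36 strategies.

7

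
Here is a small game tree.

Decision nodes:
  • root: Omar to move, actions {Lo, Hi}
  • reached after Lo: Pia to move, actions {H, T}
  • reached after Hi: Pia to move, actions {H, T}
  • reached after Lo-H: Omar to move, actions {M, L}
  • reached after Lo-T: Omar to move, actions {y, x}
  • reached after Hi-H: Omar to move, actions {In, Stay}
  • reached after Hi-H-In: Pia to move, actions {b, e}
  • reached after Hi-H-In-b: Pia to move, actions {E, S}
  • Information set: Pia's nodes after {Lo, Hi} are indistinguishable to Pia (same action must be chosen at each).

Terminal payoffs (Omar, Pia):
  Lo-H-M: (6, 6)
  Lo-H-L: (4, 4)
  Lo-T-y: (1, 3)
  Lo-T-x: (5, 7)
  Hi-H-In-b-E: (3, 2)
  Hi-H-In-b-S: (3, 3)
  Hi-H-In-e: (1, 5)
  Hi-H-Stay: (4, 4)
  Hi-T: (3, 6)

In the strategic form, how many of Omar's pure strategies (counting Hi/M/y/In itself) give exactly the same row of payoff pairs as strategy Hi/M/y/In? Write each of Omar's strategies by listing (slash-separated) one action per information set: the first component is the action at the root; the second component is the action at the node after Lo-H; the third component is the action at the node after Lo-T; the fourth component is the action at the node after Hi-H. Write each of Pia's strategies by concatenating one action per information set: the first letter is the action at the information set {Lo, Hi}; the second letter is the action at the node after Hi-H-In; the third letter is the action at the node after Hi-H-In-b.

Row for Hi/M/y/In (columns HbE, HbS, HeE, HeS, TbE, TbS, TeE, TeS): (3,2) (3,3) (1,5) (1,5) (3,6) (3,6) (3,6) (3,6).
Under Hi/M/y/In, Omar's choice at the node after Lo-H and at the node after Lo-T can never be reached regardless of what Pia does, so varying those choices leaves every outcome unchanged.
Holding the reachable choices fixed and varying the unreachable ones freely already gives 2 × 2 = 4 equivalent strategies.
No other strategy reproduces this row, so those 4 are the full class: Hi/M/y/In, Hi/M/x/In, Hi/L/y/In, Hi/L/x/In.

4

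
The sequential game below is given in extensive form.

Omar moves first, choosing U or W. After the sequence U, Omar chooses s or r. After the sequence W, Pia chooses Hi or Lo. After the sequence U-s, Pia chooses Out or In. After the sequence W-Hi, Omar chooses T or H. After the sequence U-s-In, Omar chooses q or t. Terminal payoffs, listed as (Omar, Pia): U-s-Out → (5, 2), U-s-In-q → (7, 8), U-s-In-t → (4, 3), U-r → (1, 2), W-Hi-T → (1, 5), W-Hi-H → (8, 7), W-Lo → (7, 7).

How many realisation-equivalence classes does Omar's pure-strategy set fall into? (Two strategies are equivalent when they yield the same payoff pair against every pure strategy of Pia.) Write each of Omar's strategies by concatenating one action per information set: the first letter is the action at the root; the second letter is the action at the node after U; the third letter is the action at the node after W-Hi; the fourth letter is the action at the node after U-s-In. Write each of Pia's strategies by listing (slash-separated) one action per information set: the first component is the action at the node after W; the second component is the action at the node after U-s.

5

Omar has 16 pure strategies: UsTq, UsTt, UsHq, UsHt, UrTq, UrTt, UrHq, UrHt, WsTq, WsTt, WsHq, WsHt, WrTq, WrTt, WrHq, WrHt. Columns: Hi/Out, Hi/In, Lo/Out, Lo/In.
{UsTq, UsHq} → row (5,2) (7,8) (5,2) (7,8)
{UsTt, UsHt} → row (5,2) (4,3) (5,2) (4,3)
{UrTq, UrTt, UrHq, UrHt} → row (1,2) (1,2) (1,2) (1,2)
{WsTq, WsTt, WrTq, WrTt} → row (1,5) (1,5) (7,7) (7,7)
{WsHq, WsHt, WrHq, WrHt} → row (8,7) (8,7) (7,7) (7,7)
That's 5 distinct rows out of 16 strategies.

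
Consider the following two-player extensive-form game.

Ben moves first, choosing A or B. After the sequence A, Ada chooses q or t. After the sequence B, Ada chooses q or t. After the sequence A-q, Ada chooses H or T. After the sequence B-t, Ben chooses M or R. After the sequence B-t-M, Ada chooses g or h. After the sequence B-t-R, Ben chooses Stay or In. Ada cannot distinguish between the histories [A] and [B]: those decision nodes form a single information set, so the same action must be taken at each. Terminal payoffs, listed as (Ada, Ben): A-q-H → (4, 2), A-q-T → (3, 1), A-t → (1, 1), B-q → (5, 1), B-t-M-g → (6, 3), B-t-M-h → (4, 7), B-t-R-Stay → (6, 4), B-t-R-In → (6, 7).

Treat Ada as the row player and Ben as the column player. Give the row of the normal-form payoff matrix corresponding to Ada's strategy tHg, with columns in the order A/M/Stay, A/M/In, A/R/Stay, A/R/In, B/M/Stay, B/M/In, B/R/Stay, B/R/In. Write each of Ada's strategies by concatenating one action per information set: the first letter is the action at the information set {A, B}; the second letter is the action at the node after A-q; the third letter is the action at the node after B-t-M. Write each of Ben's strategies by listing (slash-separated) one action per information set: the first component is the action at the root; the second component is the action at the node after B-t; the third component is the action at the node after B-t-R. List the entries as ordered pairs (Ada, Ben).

(1,1) (1,1) (1,1) (1,1) (6,3) (6,3) (6,4) (6,7)

vs A/M/Stay: Ben plays A → Ada plays t at [A] → (1, 1)
vs A/M/In: Ben plays A → Ada plays t at [A] → (1, 1)
vs A/R/Stay: Ben plays A → Ada plays t at [A] → (1, 1)
vs A/R/In: Ben plays A → Ada plays t at [A] → (1, 1)
vs B/M/Stay: Ben plays B → Ada plays t at [B] → Ben plays M at [B-t] → Ada plays g at [B-t-M] → (6, 3)
vs B/M/In: Ben plays B → Ada plays t at [B] → Ben plays M at [B-t] → Ada plays g at [B-t-M] → (6, 3)
vs B/R/Stay: Ben plays B → Ada plays t at [B] → Ben plays R at [B-t] → Ben plays Stay at [B-t-R] → (6, 4)
vs B/R/In: Ben plays B → Ada plays t at [B] → Ben plays R at [B-t] → Ben plays In at [B-t-R] → (6, 7)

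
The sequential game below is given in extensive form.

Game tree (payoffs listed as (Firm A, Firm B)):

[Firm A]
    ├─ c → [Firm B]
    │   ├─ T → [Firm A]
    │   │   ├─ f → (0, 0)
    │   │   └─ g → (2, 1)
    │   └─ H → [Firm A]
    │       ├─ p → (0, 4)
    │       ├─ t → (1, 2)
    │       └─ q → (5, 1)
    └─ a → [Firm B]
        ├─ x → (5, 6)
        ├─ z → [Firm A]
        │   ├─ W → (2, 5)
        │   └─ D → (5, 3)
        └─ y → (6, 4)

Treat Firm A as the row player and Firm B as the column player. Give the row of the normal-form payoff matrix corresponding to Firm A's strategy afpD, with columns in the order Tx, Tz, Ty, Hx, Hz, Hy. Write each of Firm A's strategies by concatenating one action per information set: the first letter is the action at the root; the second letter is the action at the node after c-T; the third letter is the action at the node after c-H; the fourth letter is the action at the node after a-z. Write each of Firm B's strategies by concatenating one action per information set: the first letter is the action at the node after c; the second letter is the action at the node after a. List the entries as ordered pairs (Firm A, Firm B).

(5,6) (5,3) (6,4) (5,6) (5,3) (6,4)

vs Tx: Firm A plays a → Firm B plays x at [a] → (5, 6)
vs Tz: Firm A plays a → Firm B plays z at [a] → Firm A plays D at [a-z] → (5, 3)
vs Ty: Firm A plays a → Firm B plays y at [a] → (6, 4)
vs Hx: Firm A plays a → Firm B plays x at [a] → (5, 6)
vs Hz: Firm A plays a → Firm B plays z at [a] → Firm A plays D at [a-z] → (5, 3)
vs Hy: Firm A plays a → Firm B plays y at [a] → (6, 4)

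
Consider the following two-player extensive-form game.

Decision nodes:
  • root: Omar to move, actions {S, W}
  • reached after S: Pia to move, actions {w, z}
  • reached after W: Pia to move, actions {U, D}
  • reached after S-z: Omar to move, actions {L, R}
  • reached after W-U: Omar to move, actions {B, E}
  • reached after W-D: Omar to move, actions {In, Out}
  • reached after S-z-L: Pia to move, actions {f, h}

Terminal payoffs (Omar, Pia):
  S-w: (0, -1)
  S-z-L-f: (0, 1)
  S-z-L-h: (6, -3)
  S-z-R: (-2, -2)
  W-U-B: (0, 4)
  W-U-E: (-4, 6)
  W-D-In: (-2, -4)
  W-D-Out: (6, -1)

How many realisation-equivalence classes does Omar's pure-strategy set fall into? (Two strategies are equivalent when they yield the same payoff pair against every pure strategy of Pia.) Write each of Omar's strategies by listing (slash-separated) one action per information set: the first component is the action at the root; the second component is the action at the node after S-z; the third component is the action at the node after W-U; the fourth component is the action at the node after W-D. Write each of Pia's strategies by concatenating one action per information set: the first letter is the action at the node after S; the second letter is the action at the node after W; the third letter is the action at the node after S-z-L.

6

Omar has 16 pure strategies: S/L/B/In, S/L/B/Out, S/L/E/In, S/L/E/Out, S/R/B/In, S/R/B/Out, S/R/E/In, S/R/E/Out, W/L/B/In, W/L/B/Out, W/L/E/In, W/L/E/Out, W/R/B/In, W/R/B/Out, W/R/E/In, W/R/E/Out. Columns: wUf, wUh, wDf, wDh, zUf, zUh, zDf, zDh.
{S/L/B/In, S/L/B/Out, S/L/E/In, S/L/E/Out} → row (0,-1) (0,-1) (0,-1) (0,-1) (0,1) (6,-3) (0,1) (6,-3)
{S/R/B/In, S/R/B/Out, S/R/E/In, S/R/E/Out} → row (0,-1) (0,-1) (0,-1) (0,-1) (-2,-2) (-2,-2) (-2,-2) (-2,-2)
{W/L/B/In, W/R/B/In} → row (0,4) (0,4) (-2,-4) (-2,-4) (0,4) (0,4) (-2,-4) (-2,-4)
{W/L/B/Out, W/R/B/Out} → row (0,4) (0,4) (6,-1) (6,-1) (0,4) (0,4) (6,-1) (6,-1)
{W/L/E/In, W/R/E/In} → row (-4,6) (-4,6) (-2,-4) (-2,-4) (-4,6) (-4,6) (-2,-4) (-2,-4)
{W/L/E/Out, W/R/E/Out} → row (-4,6) (-4,6) (6,-1) (6,-1) (-4,6) (-4,6) (6,-1) (6,-1)
That's 6 distinct rows out of 16 strategies.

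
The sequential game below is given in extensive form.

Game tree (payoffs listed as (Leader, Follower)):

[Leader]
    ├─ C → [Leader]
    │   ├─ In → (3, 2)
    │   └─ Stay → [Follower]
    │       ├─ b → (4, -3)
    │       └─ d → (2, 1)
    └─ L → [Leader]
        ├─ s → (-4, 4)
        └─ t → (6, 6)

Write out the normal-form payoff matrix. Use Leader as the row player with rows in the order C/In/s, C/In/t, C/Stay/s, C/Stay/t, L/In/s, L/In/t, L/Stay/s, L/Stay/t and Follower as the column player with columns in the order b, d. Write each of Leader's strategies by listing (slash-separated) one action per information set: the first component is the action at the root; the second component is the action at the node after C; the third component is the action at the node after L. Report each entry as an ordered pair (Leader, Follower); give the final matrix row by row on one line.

Row C/In/s: b→(3,2), d→(3,2)
Row C/In/t: b→(3,2), d→(3,2)
Row C/Stay/s: b→(4,-3), d→(2,1)
Row C/Stay/t: b→(4,-3), d→(2,1)
Row L/In/s: b→(-4,4), d→(-4,4)
Row L/In/t: b→(6,6), d→(6,6)
Row L/Stay/s: b→(-4,4), d→(-4,4)
Row L/Stay/t: b→(6,6), d→(6,6)

C/In/s: (3,2) (3,2) | C/In/t: (3,2) (3,2) | C/Stay/s: (4,-3) (2,1) | C/Stay/t: (4,-3) (2,1) | L/In/s: (-4,4) (-4,4) | L/In/t: (6,6) (6,6) | L/Stay/s: (-4,4) (-4,4) | L/Stay/t: (6,6) (6,6)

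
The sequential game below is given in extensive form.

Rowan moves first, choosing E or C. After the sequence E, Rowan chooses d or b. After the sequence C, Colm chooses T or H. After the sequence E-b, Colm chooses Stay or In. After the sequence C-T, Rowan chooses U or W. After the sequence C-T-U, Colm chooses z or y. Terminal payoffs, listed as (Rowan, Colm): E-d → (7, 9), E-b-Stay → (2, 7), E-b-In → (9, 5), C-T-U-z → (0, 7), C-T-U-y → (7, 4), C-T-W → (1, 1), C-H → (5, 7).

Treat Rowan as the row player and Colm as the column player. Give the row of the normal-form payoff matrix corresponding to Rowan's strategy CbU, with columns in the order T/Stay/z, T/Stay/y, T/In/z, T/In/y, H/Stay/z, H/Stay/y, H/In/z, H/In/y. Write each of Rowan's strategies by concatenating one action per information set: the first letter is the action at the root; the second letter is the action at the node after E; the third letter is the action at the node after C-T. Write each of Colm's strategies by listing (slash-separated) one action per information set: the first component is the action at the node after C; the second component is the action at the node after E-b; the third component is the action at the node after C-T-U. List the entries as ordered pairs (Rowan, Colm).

(0,7) (7,4) (0,7) (7,4) (5,7) (5,7) (5,7) (5,7)

vs T/Stay/z: Rowan plays C → Colm plays T at [C] → Rowan plays U at [C-T] → Colm plays z at [C-T-U] → (0, 7)
vs T/Stay/y: Rowan plays C → Colm plays T at [C] → Rowan plays U at [C-T] → Colm plays y at [C-T-U] → (7, 4)
vs T/In/z: Rowan plays C → Colm plays T at [C] → Rowan plays U at [C-T] → Colm plays z at [C-T-U] → (0, 7)
vs T/In/y: Rowan plays C → Colm plays T at [C] → Rowan plays U at [C-T] → Colm plays y at [C-T-U] → (7, 4)
vs H/Stay/z: Rowan plays C → Colm plays H at [C] → (5, 7)
vs H/Stay/y: Rowan plays C → Colm plays H at [C] → (5, 7)
vs H/In/z: Rowan plays C → Colm plays H at [C] → (5, 7)
vs H/In/y: Rowan plays C → Colm plays H at [C] → (5, 7)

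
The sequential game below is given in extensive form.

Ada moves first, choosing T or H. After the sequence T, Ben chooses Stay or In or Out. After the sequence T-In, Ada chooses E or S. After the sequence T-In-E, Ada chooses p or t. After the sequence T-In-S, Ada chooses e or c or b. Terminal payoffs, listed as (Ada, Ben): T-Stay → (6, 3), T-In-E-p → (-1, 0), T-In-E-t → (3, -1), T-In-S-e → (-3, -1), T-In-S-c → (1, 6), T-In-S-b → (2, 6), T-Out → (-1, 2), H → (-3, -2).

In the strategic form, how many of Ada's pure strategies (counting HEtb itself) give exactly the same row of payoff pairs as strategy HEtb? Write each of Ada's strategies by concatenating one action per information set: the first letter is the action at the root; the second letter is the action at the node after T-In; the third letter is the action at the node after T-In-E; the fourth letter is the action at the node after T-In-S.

Row for HEtb (columns Stay, In, Out): (-3,-2) (-3,-2) (-3,-2).
Under HEtb, Ada's choice at the node after T-In and at the node after T-In-E and at the node after T-In-S can never be reached regardless of what Ben does, so varying those choices leaves every outcome unchanged.
Holding the reachable choices fixed and varying the unreachable ones freely already gives 2 × 2 × 3 = 12 equivalent strategies.
No other strategy reproduces this row, so those 12 are the full class: HEpe, HEpc, HEpb, HEte, HEtc, HEtb, HSpe, HSpc, HSpb, HSte, HStc, HStb.

12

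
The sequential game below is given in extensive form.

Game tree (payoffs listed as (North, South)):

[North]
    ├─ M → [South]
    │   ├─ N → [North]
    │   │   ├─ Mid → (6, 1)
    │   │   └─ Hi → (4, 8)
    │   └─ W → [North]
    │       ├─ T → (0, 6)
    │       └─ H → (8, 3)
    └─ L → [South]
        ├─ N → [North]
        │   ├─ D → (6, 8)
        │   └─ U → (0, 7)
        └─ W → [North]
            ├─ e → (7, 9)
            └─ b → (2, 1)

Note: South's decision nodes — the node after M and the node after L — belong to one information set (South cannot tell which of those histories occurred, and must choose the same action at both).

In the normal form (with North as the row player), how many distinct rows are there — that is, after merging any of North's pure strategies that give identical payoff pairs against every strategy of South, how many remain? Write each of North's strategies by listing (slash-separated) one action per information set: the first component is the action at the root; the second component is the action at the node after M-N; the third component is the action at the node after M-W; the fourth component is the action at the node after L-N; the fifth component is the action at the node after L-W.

8

North has 32 pure strategies: M/Mid/T/D/e, M/Mid/T/D/b, M/Mid/T/U/e, M/Mid/T/U/b, M/Mid/H/D/e, M/Mid/H/D/b, M/Mid/H/U/e, M/Mid/H/U/b, M/Hi/T/D/e, M/Hi/T/D/b, M/Hi/T/U/e, M/Hi/T/U/b, M/Hi/H/D/e, M/Hi/H/D/b, M/Hi/H/U/e, M/Hi/H/U/b, L/Mid/T/D/e, L/Mid/T/D/b, L/Mid/T/U/e, L/Mid/T/U/b, L/Mid/H/D/e, L/Mid/H/D/b, L/Mid/H/U/e, L/Mid/H/U/b, L/Hi/T/D/e, L/Hi/T/D/b, L/Hi/T/U/e, L/Hi/T/U/b, L/Hi/H/D/e, L/Hi/H/D/b, L/Hi/H/U/e, L/Hi/H/U/b. Columns: N, W.
{M/Mid/T/D/e, M/Mid/T/D/b, M/Mid/T/U/e, M/Mid/T/U/b} → row (6,1) (0,6)
{M/Mid/H/D/e, M/Mid/H/D/b, M/Mid/H/U/e, M/Mid/H/U/b} → row (6,1) (8,3)
{M/Hi/T/D/e, M/Hi/T/D/b, M/Hi/T/U/e, M/Hi/T/U/b} → row (4,8) (0,6)
{M/Hi/H/D/e, M/Hi/H/D/b, M/Hi/H/U/e, M/Hi/H/U/b} → row (4,8) (8,3)
{L/Mid/T/D/e, L/Mid/H/D/e, L/Hi/T/D/e, L/Hi/H/D/e} → row (6,8) (7,9)
{L/Mid/T/D/b, L/Mid/H/D/b, L/Hi/T/D/b, L/Hi/H/D/b} → row (6,8) (2,1)
{L/Mid/T/U/e, L/Mid/H/U/e, L/Hi/T/U/e, L/Hi/H/U/e} → row (0,7) (7,9)
{L/Mid/T/U/b, L/Mid/H/U/b, L/Hi/T/U/b, L/Hi/H/U/b} → row (0,7) (2,1)
That's 8 distinct rows out of 32 strategies.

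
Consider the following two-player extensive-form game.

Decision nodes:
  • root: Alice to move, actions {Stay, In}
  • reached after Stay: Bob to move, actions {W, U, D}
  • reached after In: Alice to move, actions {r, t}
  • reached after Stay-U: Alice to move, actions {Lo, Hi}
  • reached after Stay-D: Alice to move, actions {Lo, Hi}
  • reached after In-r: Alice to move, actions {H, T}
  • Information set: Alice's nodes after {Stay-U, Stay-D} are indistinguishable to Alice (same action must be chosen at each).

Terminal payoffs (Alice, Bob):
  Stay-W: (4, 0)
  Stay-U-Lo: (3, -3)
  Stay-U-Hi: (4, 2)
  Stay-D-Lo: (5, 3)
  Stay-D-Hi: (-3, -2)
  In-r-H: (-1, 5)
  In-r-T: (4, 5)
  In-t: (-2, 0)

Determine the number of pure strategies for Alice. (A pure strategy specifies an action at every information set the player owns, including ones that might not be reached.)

Alice owns the root with actions {Stay, In} — two choices.
Alice owns the node after In with actions {r, t} — two choices.
Alice owns the information set {Stay-U, Stay-D} with actions {Lo, Hi} — two choices.
Alice owns the node after In-r with actions {H, T} — two choices.
A pure strategy fixes one action at each information set independently, so the count is the product 2 × 2 × 2 × 2 = 16.

16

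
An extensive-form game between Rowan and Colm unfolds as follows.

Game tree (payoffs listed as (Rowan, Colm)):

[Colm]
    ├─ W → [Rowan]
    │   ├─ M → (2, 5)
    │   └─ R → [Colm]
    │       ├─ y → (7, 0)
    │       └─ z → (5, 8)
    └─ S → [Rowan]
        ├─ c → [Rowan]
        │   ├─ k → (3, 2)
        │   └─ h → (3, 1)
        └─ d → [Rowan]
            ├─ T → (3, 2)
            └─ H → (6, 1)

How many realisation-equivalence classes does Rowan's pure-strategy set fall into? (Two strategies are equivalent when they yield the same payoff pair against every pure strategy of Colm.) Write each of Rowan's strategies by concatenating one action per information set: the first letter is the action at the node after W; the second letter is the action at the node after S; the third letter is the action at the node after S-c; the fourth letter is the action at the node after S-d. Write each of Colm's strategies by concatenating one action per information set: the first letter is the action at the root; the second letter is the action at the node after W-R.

Rowan has 16 pure strategies: MckT, MckH, MchT, MchH, MdkT, MdkH, MdhT, MdhH, RckT, RckH, RchT, RchH, RdkT, RdkH, RdhT, RdhH. Columns: Wy, Wz, Sy, Sz.
{MckT, MckH, MdkT, MdhT} → row (2,5) (2,5) (3,2) (3,2)
{MchT, MchH} → row (2,5) (2,5) (3,1) (3,1)
{MdkH, MdhH} → row (2,5) (2,5) (6,1) (6,1)
{RckT, RckH, RdkT, RdhT} → row (7,0) (5,8) (3,2) (3,2)
{RchT, RchH} → row (7,0) (5,8) (3,1) (3,1)
{RdkH, RdhH} → row (7,0) (5,8) (6,1) (6,1)
That's 6 distinct rows out of 16 strategies.

6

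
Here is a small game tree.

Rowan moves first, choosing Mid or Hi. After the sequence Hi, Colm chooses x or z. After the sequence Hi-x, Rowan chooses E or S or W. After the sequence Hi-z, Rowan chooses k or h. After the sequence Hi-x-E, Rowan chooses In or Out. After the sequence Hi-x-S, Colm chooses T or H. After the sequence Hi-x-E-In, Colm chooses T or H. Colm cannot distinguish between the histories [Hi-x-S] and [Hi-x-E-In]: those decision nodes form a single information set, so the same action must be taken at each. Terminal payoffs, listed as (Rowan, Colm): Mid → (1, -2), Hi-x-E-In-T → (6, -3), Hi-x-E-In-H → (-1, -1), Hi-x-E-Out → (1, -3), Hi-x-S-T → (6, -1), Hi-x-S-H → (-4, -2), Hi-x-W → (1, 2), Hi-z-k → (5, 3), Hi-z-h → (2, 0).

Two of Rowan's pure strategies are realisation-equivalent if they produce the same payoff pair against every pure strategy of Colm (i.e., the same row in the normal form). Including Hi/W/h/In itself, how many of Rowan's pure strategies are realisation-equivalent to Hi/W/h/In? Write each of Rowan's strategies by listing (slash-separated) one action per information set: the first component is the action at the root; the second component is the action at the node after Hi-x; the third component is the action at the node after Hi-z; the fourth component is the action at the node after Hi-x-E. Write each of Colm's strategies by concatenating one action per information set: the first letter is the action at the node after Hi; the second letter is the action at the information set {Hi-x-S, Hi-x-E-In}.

Row for Hi/W/h/In (columns xT, xH, zT, zH): (1,2) (1,2) (2,0) (2,0).
Under Hi/W/h/In, Rowan's choice at the node after Hi-x-E can never be reached regardless of what Colm does, so varying those choices leaves every outcome unchanged.
Holding the reachable choices fixed and varying the unreachable one freely already gives 2 equivalent strategies.
No other strategy reproduces this row, so those 2 are the full class: Hi/W/h/In, Hi/W/h/Out.

2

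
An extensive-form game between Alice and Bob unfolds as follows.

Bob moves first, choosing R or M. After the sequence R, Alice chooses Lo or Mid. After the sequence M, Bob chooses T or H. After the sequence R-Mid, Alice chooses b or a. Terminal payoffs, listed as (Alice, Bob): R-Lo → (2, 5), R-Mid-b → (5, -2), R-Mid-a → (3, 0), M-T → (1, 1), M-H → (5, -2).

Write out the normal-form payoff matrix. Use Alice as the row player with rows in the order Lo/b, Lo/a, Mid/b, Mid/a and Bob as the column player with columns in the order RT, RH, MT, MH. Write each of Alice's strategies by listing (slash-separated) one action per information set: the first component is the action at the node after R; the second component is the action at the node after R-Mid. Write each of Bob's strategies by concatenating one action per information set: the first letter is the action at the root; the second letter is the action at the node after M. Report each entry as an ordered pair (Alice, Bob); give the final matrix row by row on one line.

            RT       RH       MT       MH
 Lo/b    (2,5)    (2,5)    (1,1)   (5,-2)
 Lo/a    (2,5)    (2,5)    (1,1)   (5,-2)
Mid/b   (5,-2)   (5,-2)    (1,1)   (5,-2)
Mid/a    (3,0)    (3,0)    (1,1)   (5,-2)

Lo/b: (2,5) (2,5) (1,1) (5,-2) | Lo/a: (2,5) (2,5) (1,1) (5,-2) | Mid/b: (5,-2) (5,-2) (1,1) (5,-2) | Mid/a: (3,0) (3,0) (1,1) (5,-2)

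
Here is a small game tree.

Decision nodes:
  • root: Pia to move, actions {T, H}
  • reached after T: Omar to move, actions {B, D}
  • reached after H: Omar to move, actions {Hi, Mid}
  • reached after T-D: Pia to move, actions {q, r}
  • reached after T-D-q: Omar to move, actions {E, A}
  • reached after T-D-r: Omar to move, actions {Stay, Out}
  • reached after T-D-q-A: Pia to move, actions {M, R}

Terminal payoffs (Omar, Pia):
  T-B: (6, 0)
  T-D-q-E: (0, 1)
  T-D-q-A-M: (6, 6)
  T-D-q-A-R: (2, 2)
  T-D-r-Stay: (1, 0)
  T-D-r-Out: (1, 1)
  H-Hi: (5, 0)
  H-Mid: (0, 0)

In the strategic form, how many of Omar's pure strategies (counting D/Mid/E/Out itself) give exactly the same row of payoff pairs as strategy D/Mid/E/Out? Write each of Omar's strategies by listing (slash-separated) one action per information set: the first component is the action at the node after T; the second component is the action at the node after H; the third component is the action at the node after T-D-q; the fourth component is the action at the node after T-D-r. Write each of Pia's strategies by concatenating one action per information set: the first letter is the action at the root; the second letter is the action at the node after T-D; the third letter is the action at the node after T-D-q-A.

Row for D/Mid/E/Out (columns TqM, TqR, TrM, TrR, HqM, HqR, HrM, HrR): (0,1) (0,1) (1,1) (1,1) (0,0) (0,0) (0,0) (0,0).
Every one of Omar's information sets is on the play path for some reply by Pia when Omar follows D/Mid/E/Out.
Changing the action at any of them therefore changes at least one column, so only D/Mid/E/Out itself gives this row.

1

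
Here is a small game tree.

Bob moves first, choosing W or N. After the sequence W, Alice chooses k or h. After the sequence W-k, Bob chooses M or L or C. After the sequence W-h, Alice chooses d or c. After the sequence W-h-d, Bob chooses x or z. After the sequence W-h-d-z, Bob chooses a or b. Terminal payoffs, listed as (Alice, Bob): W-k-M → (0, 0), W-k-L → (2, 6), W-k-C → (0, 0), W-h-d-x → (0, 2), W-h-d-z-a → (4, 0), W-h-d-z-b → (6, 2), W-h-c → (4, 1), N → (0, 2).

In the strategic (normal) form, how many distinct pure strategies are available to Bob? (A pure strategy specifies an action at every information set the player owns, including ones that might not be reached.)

24

Bob owns the root with actions {W, N} — two choices.
Bob owns the node after W-k with actions {M, L, C} — three choices.
Bob owns the node after W-h-d with actions {x, z} — two choices.
Bob owns the node after W-h-d-z with actions {a, b} — two choices.
A pure strategy fixes one action at each information set independently, so the count is the product 2 × 3 × 2 × 2 = 24.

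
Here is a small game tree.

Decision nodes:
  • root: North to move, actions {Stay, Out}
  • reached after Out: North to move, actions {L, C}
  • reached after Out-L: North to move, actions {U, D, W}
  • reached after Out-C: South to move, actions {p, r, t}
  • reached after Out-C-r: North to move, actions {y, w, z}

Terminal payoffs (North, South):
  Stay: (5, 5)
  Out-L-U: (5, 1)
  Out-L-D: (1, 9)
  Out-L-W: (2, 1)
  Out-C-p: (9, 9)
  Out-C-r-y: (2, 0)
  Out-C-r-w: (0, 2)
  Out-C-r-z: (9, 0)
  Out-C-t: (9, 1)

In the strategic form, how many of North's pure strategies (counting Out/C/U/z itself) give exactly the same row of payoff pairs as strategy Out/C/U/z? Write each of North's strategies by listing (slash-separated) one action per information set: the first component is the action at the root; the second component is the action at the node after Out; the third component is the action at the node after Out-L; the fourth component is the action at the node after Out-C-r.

Row for Out/C/U/z (columns p, r, t): (9,9) (9,0) (9,1).
Under Out/C/U/z, North's choice at the node after Out-L can never be reached regardless of what South does, so varying those choices leaves every outcome unchanged.
Holding the reachable choices fixed and varying the unreachable one freely already gives 3 equivalent strategies.
No other strategy reproduces this row, so those 3 are the full class: Out/C/U/z, Out/C/D/z, Out/C/W/z.

3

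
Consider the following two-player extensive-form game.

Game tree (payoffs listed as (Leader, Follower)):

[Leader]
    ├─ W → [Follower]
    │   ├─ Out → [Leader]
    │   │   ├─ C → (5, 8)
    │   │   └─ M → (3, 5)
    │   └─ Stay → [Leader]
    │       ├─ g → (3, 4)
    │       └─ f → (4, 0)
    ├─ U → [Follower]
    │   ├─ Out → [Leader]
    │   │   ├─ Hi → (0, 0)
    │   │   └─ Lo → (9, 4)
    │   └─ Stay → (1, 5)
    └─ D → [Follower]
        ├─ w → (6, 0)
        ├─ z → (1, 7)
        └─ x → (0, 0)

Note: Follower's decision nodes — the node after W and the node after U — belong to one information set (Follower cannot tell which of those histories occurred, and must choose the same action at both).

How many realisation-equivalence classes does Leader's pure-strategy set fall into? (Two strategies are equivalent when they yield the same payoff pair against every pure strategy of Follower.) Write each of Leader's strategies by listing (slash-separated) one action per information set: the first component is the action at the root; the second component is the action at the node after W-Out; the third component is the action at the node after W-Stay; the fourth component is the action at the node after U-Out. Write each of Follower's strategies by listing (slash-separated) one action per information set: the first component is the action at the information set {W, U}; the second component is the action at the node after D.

Leader has 24 pure strategies: W/C/g/Hi, W/C/g/Lo, W/C/f/Hi, W/C/f/Lo, W/M/g/Hi, W/M/g/Lo, W/M/f/Hi, W/M/f/Lo, U/C/g/Hi, U/C/g/Lo, U/C/f/Hi, U/C/f/Lo, U/M/g/Hi, U/M/g/Lo, U/M/f/Hi, U/M/f/Lo, D/C/g/Hi, D/C/g/Lo, D/C/f/Hi, D/C/f/Lo, D/M/g/Hi, D/M/g/Lo, D/M/f/Hi, D/M/f/Lo. Columns: Out/w, Out/z, Out/x, Stay/w, Stay/z, Stay/x.
{W/C/g/Hi, W/C/g/Lo} → row (5,8) (5,8) (5,8) (3,4) (3,4) (3,4)
{W/C/f/Hi, W/C/f/Lo} → row (5,8) (5,8) (5,8) (4,0) (4,0) (4,0)
{W/M/g/Hi, W/M/g/Lo} → row (3,5) (3,5) (3,5) (3,4) (3,4) (3,4)
{W/M/f/Hi, W/M/f/Lo} → row (3,5) (3,5) (3,5) (4,0) (4,0) (4,0)
{U/C/g/Hi, U/C/f/Hi, U/M/g/Hi, U/M/f/Hi} → row (0,0) (0,0) (0,0) (1,5) (1,5) (1,5)
{U/C/g/Lo, U/C/f/Lo, U/M/g/Lo, U/M/f/Lo} → row (9,4) (9,4) (9,4) (1,5) (1,5) (1,5)
{D/C/g/Hi, D/C/g/Lo, D/C/f/Hi, D/C/f/Lo, D/M/g/Hi, D/M/g/Lo, D/M/f/Hi, D/M/f/Lo} → row (6,0) (1,7) (0,0) (6,0) (1,7) (0,0)
That's 7 distinct rows out of 24 strategies.

7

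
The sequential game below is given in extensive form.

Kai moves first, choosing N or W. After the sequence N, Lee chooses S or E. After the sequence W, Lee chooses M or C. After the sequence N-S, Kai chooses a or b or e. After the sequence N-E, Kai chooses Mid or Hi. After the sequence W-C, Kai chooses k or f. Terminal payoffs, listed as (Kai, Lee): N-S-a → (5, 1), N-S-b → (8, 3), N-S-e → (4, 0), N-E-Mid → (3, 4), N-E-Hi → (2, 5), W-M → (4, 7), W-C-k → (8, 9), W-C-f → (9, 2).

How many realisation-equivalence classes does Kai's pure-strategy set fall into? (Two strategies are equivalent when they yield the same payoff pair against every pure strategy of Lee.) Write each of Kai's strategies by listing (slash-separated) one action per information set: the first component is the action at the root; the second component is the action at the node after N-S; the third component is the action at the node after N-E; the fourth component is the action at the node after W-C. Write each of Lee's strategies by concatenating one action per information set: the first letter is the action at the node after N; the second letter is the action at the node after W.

8

Kai has 24 pure strategies: N/a/Mid/k, N/a/Mid/f, N/a/Hi/k, N/a/Hi/f, N/b/Mid/k, N/b/Mid/f, N/b/Hi/k, N/b/Hi/f, N/e/Mid/k, N/e/Mid/f, N/e/Hi/k, N/e/Hi/f, W/a/Mid/k, W/a/Mid/f, W/a/Hi/k, W/a/Hi/f, W/b/Mid/k, W/b/Mid/f, W/b/Hi/k, W/b/Hi/f, W/e/Mid/k, W/e/Mid/f, W/e/Hi/k, W/e/Hi/f. Columns: SM, SC, EM, EC.
{N/a/Mid/k, N/a/Mid/f} → row (5,1) (5,1) (3,4) (3,4)
{N/a/Hi/k, N/a/Hi/f} → row (5,1) (5,1) (2,5) (2,5)
{N/b/Mid/k, N/b/Mid/f} → row (8,3) (8,3) (3,4) (3,4)
{N/b/Hi/k, N/b/Hi/f} → row (8,3) (8,3) (2,5) (2,5)
{N/e/Mid/k, N/e/Mid/f} → row (4,0) (4,0) (3,4) (3,4)
{N/e/Hi/k, N/e/Hi/f} → row (4,0) (4,0) (2,5) (2,5)
{W/a/Mid/k, W/a/Hi/k, W/b/Mid/k, W/b/Hi/k, W/e/Mid/k, W/e/Hi/k} → row (4,7) (8,9) (4,7) (8,9)
{W/a/Mid/f, W/a/Hi/f, W/b/Mid/f, W/b/Hi/f, W/e/Mid/f, W/e/Hi/f} → row (4,7) (9,2) (4,7) (9,2)
That's 8 distinct rows out of 24 strategies.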